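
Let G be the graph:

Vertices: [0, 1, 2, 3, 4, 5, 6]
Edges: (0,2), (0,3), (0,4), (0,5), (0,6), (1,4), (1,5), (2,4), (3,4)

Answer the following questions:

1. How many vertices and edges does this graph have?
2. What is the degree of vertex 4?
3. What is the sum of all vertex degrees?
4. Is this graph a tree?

Count: 7 vertices, 9 edges.
Vertex 4 has neighbors [0, 1, 2, 3], degree = 4.
Handshaking lemma: 2 * 9 = 18.
A tree on 7 vertices has 6 edges. This graph has 9 edges (3 extra). Not a tree.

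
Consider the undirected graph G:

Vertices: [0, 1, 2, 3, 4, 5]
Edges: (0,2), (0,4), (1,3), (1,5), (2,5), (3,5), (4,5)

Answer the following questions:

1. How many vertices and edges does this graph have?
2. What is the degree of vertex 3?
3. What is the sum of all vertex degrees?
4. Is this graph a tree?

Count: 6 vertices, 7 edges.
Vertex 3 has neighbors [1, 5], degree = 2.
Handshaking lemma: 2 * 7 = 14.
A tree on 6 vertices has 5 edges. This graph has 7 edges (2 extra). Not a tree.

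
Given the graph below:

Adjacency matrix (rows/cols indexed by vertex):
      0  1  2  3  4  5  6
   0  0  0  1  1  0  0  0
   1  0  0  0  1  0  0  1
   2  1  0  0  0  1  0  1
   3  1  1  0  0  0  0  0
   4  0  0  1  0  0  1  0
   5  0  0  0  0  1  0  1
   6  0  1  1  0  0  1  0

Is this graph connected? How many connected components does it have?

Checking connectivity: the graph has 1 connected component(s).
All vertices are reachable from each other. The graph IS connected.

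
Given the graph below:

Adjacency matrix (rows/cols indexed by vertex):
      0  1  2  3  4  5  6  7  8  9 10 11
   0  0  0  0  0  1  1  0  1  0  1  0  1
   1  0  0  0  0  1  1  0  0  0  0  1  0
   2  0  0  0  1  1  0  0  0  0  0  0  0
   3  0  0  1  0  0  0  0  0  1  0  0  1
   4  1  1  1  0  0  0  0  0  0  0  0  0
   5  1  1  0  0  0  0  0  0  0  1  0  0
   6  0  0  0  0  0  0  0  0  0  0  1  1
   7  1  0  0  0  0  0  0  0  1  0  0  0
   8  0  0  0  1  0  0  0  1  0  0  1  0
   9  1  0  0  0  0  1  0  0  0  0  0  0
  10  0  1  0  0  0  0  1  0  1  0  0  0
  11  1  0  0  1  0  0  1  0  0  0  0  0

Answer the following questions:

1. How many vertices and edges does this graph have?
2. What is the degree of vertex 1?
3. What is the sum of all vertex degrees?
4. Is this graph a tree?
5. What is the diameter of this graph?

Count: 12 vertices, 17 edges.
Vertex 1 has neighbors [4, 5, 10], degree = 3.
Handshaking lemma: 2 * 17 = 34.
A tree on 12 vertices has 11 edges. This graph has 17 edges (6 extra). Not a tree.
Diameter (longest shortest path) = 3.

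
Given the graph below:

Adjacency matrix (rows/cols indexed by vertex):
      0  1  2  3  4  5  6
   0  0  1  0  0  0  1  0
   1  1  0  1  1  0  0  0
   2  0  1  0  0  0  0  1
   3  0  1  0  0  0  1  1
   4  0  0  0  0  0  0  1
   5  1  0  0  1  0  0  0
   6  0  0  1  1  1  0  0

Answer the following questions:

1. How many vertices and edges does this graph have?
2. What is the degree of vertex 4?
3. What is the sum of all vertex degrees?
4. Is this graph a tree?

Count: 7 vertices, 8 edges.
Vertex 4 has neighbors [6], degree = 1.
Handshaking lemma: 2 * 8 = 16.
A tree on 7 vertices has 6 edges. This graph has 8 edges (2 extra). Not a tree.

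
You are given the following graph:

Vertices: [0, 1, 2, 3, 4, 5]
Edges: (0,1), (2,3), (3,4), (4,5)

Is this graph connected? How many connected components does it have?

Checking connectivity: the graph has 2 connected component(s).
Components: [[0, 1], [2, 3, 4, 5]]. The graph is NOT connected.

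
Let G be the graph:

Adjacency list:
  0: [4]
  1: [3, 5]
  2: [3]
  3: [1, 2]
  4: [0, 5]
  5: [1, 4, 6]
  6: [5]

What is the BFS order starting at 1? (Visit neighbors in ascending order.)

BFS from vertex 1 (neighbors processed in ascending order):
Visit order: 1, 3, 5, 2, 4, 6, 0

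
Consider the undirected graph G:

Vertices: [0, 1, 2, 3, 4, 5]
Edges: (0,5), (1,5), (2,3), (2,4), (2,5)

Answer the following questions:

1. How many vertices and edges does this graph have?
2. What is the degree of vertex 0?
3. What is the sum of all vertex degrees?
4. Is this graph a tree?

Count: 6 vertices, 5 edges.
Vertex 0 has neighbors [5], degree = 1.
Handshaking lemma: 2 * 5 = 10.
A graph is a tree iff it is connected and has exactly n-1 edges. This graph is connected (all 6 vertices in one component) and has 6-1 = 5 edges. It is a tree.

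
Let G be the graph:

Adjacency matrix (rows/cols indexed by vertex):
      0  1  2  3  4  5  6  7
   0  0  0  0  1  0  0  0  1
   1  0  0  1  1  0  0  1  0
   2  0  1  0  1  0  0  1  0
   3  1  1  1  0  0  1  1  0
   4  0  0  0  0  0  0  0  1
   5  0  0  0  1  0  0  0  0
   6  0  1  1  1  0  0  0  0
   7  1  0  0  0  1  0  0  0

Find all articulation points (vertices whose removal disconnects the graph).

An articulation point is a vertex whose removal disconnects the graph.
Articulation points: [0, 3, 7]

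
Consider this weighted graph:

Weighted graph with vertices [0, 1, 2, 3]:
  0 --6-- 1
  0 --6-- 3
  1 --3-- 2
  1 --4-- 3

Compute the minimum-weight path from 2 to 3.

Using Dijkstra's algorithm from vertex 2:
Shortest path: 2 -> 1 -> 3
Total weight: 3 + 4 = 7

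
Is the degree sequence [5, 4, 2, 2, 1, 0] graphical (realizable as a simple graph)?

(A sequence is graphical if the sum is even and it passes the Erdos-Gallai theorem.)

Sum of degrees = 14. Sum is even but fails Erdos-Gallai. The sequence is NOT graphical.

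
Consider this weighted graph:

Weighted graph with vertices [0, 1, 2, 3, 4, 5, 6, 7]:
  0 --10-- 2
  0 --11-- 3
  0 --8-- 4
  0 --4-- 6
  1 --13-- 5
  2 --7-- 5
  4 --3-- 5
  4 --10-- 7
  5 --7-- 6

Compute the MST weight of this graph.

Applying Kruskal's algorithm (sort edges by weight, add if no cycle):
  Add (4,5) w=3
  Add (0,6) w=4
  Add (2,5) w=7
  Add (5,6) w=7
  Skip (0,4) w=8 (creates cycle)
  Skip (0,2) w=10 (creates cycle)
  Add (4,7) w=10
  Add (0,3) w=11
  Add (1,5) w=13
MST weight = 55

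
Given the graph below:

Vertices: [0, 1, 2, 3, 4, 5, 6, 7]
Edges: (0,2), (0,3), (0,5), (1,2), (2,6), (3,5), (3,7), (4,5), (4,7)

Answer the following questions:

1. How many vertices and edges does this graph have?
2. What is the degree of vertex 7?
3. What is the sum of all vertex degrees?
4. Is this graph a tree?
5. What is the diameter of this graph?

Count: 8 vertices, 9 edges.
Vertex 7 has neighbors [3, 4], degree = 2.
Handshaking lemma: 2 * 9 = 18.
A tree on 8 vertices has 7 edges. This graph has 9 edges (2 extra). Not a tree.
Diameter (longest shortest path) = 4.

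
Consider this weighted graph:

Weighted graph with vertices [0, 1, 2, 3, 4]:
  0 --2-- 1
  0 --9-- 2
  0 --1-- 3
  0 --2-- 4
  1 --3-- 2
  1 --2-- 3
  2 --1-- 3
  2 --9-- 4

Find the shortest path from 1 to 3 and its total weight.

Using Dijkstra's algorithm from vertex 1:
Shortest path: 1 -> 3
Total weight: 2 = 2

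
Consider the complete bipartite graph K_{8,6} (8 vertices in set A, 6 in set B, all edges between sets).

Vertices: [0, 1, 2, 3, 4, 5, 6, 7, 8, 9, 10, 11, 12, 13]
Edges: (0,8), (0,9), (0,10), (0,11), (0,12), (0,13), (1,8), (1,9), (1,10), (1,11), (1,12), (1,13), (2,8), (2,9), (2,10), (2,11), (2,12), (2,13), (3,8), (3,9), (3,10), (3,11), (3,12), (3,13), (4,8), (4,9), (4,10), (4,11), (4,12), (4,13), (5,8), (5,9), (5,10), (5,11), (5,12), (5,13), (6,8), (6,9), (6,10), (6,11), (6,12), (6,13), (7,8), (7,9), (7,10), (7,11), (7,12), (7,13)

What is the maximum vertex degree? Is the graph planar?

Set-A vertices have degree 6; set-B vertices have degree 8. Maximum degree = max(8,6) = 8.
K_{8,6} contains K_{3,3} as a subgraph (since both sides have >= 3 vertices); by Kuratowski's theorem it is not planar.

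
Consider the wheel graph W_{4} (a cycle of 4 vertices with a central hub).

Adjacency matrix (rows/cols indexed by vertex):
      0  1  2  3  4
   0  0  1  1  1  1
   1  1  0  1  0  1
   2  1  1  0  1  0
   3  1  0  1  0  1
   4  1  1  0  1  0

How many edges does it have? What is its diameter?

Wheel graph W_{4}: 4 cycle edges + 4 spoke edges = 8 edges.
The hub is distance 1 from all cycle vertices. Max distance between cycle vertices through hub is 2.
Diameter = 2.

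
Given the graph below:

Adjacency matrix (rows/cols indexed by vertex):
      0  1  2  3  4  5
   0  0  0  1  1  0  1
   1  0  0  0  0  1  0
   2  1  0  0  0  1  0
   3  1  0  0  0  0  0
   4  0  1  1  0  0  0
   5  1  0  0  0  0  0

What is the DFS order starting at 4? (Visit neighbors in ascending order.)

DFS from vertex 4 (neighbors processed in ascending order):
Visit order: 4, 1, 2, 0, 3, 5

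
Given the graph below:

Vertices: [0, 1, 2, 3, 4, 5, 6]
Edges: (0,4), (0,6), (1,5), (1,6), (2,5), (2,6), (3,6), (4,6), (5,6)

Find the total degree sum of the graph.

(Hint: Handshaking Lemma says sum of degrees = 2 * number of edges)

Count edges: 9 edges.
By Handshaking Lemma: sum of degrees = 2 * 9 = 18.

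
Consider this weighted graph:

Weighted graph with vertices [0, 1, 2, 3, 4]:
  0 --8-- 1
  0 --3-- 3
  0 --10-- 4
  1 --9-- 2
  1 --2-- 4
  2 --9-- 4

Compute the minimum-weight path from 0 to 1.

Using Dijkstra's algorithm from vertex 0:
Shortest path: 0 -> 1
Total weight: 8 = 8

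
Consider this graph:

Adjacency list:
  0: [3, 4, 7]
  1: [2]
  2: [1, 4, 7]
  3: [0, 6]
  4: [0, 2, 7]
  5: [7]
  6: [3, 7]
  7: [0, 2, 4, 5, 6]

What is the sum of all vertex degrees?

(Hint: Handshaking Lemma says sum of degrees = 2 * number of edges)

Count edges: 10 edges.
By Handshaking Lemma: sum of degrees = 2 * 10 = 20.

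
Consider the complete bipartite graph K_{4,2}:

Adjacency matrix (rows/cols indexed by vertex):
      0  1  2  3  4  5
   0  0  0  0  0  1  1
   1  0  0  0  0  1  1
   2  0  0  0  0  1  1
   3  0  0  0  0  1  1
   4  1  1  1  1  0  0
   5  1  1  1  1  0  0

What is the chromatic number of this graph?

K_{4,2} is bipartite: vertices split into two independent sets of size 4 and 2.
Color one set 0, the other 1. No adjacent vertices share a color.
Chromatic number = 2.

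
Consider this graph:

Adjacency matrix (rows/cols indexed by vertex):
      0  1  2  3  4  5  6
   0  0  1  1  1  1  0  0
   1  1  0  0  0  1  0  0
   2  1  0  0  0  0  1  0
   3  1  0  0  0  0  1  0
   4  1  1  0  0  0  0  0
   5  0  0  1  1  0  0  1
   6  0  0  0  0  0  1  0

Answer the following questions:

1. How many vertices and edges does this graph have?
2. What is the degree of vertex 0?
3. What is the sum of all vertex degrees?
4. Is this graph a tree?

Count: 7 vertices, 8 edges.
Vertex 0 has neighbors [1, 2, 3, 4], degree = 4.
Handshaking lemma: 2 * 8 = 16.
A tree on 7 vertices has 6 edges. This graph has 8 edges (2 extra). Not a tree.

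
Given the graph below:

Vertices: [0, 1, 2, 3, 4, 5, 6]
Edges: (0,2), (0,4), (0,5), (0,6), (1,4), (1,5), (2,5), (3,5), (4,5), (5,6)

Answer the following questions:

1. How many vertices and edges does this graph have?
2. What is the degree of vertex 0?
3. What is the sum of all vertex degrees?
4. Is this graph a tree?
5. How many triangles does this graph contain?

Count: 7 vertices, 10 edges.
Vertex 0 has neighbors [2, 4, 5, 6], degree = 4.
Handshaking lemma: 2 * 10 = 20.
A tree on 7 vertices has 6 edges. This graph has 10 edges (4 extra). Not a tree.
Number of triangles = 4.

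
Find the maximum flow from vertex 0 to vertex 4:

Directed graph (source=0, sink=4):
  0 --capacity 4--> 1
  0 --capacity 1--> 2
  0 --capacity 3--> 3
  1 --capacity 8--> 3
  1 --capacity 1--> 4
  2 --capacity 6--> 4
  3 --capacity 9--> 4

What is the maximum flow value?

Computing max flow:
  Flow on (0->1): 4/4
  Flow on (0->2): 1/1
  Flow on (0->3): 3/3
  Flow on (1->3): 3/8
  Flow on (1->4): 1/1
  Flow on (2->4): 1/6
  Flow on (3->4): 6/9
Maximum flow = 8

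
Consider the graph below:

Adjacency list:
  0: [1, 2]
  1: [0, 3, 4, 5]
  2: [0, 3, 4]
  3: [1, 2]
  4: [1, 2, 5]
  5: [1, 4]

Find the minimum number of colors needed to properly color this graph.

The graph has a maximum clique of size 3 (lower bound on chromatic number).
A valid 3-coloring: {0: 1, 1: 0, 2: 0, 3: 1, 4: 1, 5: 2}.
Chromatic number = 3.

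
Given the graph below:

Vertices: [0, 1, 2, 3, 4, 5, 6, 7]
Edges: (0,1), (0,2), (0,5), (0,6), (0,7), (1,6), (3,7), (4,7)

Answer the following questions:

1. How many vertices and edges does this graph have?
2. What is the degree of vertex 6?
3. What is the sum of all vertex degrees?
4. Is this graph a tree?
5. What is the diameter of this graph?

Count: 8 vertices, 8 edges.
Vertex 6 has neighbors [0, 1], degree = 2.
Handshaking lemma: 2 * 8 = 16.
A tree on 8 vertices has 7 edges. This graph has 8 edges (1 extra). Not a tree.
Diameter (longest shortest path) = 3.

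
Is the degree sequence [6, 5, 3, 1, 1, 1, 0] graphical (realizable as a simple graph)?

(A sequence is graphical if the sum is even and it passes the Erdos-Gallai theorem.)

Sum of degrees = 17. Sum is odd, so the sequence is NOT graphical.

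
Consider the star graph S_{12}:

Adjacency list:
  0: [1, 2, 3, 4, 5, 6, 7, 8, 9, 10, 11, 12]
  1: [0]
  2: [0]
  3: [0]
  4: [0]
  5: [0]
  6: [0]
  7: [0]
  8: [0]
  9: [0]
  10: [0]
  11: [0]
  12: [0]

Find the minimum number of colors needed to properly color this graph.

S_{12} has one hub adjacent to 12 leaves; leaves are pairwise non-adjacent.
Color the hub 0 and every leaf 1.
Chromatic number = 2.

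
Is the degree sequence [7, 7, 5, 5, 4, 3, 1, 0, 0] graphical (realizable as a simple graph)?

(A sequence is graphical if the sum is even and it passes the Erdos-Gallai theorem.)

Sum of degrees = 32. Sum is even but fails Erdos-Gallai. The sequence is NOT graphical.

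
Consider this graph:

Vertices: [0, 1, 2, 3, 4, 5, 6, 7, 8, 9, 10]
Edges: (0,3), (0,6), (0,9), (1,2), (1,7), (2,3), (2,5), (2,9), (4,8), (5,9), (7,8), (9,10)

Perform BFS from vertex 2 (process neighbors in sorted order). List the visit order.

BFS from vertex 2 (neighbors processed in ascending order):
Visit order: 2, 1, 3, 5, 9, 7, 0, 10, 8, 6, 4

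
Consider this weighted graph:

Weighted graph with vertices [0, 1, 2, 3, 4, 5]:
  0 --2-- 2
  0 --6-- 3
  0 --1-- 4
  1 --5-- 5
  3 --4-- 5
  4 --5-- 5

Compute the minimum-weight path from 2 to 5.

Using Dijkstra's algorithm from vertex 2:
Shortest path: 2 -> 0 -> 4 -> 5
Total weight: 2 + 1 + 5 = 8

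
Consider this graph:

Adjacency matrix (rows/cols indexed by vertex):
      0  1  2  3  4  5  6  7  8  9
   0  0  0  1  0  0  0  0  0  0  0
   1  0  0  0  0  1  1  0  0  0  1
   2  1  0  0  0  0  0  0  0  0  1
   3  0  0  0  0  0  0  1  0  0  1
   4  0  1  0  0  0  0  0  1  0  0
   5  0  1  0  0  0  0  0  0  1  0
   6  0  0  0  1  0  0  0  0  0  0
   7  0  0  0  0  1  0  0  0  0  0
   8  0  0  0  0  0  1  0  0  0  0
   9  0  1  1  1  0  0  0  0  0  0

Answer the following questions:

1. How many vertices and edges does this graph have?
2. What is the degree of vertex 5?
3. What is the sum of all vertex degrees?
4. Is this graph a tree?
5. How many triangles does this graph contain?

Count: 10 vertices, 9 edges.
Vertex 5 has neighbors [1, 8], degree = 2.
Handshaking lemma: 2 * 9 = 18.
A graph is a tree iff it is connected and has exactly n-1 edges. This graph is connected (all 10 vertices in one component) and has 10-1 = 9 edges. It is a tree.
Number of triangles = 0.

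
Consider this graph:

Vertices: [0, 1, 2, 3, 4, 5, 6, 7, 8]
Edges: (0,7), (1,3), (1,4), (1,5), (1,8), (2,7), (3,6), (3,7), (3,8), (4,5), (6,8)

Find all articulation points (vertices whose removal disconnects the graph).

An articulation point is a vertex whose removal disconnects the graph.
Articulation points: [1, 3, 7]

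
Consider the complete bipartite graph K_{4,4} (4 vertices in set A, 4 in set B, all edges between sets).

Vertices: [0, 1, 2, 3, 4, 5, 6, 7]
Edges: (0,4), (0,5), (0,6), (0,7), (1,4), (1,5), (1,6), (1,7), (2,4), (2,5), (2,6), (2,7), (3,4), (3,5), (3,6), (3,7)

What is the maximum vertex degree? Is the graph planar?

Set-A vertices have degree 4; set-B vertices have degree 4. Maximum degree = max(4,4) = 4.
K_{4,4} contains K_{3,3} as a subgraph (since both sides have >= 3 vertices); by Kuratowski's theorem it is not planar.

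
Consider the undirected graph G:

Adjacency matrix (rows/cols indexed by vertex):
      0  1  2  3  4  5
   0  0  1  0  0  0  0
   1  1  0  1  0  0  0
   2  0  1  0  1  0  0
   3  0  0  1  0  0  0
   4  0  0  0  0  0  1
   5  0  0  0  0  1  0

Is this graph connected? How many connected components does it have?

Checking connectivity: the graph has 2 connected component(s).
Components: [[0, 1, 2, 3], [4, 5]]. The graph is NOT connected.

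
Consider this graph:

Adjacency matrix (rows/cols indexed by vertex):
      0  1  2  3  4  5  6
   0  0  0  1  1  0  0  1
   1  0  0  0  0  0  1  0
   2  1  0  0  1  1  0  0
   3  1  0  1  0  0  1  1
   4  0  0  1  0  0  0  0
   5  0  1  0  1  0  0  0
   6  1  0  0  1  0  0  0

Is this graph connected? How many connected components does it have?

Checking connectivity: the graph has 1 connected component(s).
All vertices are reachable from each other. The graph IS connected.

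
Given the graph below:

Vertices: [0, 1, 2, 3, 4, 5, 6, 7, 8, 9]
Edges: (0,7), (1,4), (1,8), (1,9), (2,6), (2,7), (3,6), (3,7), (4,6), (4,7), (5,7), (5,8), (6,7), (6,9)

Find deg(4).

Vertex 4 has neighbors [1, 6, 7], so deg(4) = 3.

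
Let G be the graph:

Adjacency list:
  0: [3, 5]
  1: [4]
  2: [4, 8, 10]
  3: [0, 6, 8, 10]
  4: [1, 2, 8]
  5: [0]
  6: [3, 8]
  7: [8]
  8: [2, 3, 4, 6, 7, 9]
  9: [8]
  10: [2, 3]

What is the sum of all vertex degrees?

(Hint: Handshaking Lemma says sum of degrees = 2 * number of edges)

Count edges: 13 edges.
By Handshaking Lemma: sum of degrees = 2 * 13 = 26.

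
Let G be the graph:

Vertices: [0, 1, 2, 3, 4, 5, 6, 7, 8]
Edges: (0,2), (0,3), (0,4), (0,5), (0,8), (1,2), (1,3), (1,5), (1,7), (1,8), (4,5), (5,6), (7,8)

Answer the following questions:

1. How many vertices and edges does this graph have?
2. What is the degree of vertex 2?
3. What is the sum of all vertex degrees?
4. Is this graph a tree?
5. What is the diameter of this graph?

Count: 9 vertices, 13 edges.
Vertex 2 has neighbors [0, 1], degree = 2.
Handshaking lemma: 2 * 13 = 26.
A tree on 9 vertices has 8 edges. This graph has 13 edges (5 extra). Not a tree.
Diameter (longest shortest path) = 3.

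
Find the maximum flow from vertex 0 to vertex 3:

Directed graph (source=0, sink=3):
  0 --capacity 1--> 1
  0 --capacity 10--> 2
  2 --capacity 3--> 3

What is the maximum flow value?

Computing max flow:
  Flow on (0->2): 3/10
  Flow on (2->3): 3/3
Maximum flow = 3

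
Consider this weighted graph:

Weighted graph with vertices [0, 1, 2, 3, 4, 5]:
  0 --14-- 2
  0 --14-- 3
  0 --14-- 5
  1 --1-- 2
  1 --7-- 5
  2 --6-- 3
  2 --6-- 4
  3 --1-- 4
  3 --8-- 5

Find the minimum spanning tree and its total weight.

Applying Kruskal's algorithm (sort edges by weight, add if no cycle):
  Add (1,2) w=1
  Add (3,4) w=1
  Add (2,3) w=6
  Skip (2,4) w=6 (creates cycle)
  Add (1,5) w=7
  Skip (3,5) w=8 (creates cycle)
  Add (0,2) w=14
  Skip (0,3) w=14 (creates cycle)
  Skip (0,5) w=14 (creates cycle)
MST weight = 29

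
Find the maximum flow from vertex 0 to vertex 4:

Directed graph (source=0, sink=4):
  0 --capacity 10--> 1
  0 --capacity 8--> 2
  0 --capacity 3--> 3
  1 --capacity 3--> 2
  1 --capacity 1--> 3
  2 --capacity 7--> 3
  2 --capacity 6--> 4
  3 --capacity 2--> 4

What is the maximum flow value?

Computing max flow:
  Flow on (0->1): 4/10
  Flow on (0->2): 3/8
  Flow on (0->3): 1/3
  Flow on (1->2): 3/3
  Flow on (1->3): 1/1
  Flow on (2->4): 6/6
  Flow on (3->4): 2/2
Maximum flow = 8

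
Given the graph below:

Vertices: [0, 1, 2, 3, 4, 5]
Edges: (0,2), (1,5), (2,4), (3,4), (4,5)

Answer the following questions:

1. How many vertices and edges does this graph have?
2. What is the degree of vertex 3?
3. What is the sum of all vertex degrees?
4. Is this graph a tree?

Count: 6 vertices, 5 edges.
Vertex 3 has neighbors [4], degree = 1.
Handshaking lemma: 2 * 5 = 10.
A graph is a tree iff it is connected and has exactly n-1 edges. This graph is connected (all 6 vertices in one component) and has 6-1 = 5 edges. It is a tree.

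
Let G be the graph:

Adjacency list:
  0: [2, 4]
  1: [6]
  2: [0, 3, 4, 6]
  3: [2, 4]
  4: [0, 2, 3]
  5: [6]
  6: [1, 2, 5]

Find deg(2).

Vertex 2 has neighbors [0, 3, 4, 6], so deg(2) = 4.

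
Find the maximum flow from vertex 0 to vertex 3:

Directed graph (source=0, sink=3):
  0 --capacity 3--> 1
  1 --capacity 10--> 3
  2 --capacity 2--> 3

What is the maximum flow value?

Computing max flow:
  Flow on (0->1): 3/3
  Flow on (1->3): 3/10
Maximum flow = 3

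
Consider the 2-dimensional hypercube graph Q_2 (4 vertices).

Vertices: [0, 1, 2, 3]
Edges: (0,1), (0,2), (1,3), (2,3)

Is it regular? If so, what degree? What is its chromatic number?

In Q_2, every vertex has exactly 2 neighbors (flip one of 2 bits), so it is 2-regular.
Q_2 is bipartite (partition by bit-parity), so chromatic number = 2.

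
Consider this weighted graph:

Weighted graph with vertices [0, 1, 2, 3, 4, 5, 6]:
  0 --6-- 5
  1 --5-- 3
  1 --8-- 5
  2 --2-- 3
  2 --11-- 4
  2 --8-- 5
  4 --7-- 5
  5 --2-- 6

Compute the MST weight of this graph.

Applying Kruskal's algorithm (sort edges by weight, add if no cycle):
  Add (2,3) w=2
  Add (5,6) w=2
  Add (1,3) w=5
  Add (0,5) w=6
  Add (4,5) w=7
  Add (1,5) w=8
  Skip (2,5) w=8 (creates cycle)
  Skip (2,4) w=11 (creates cycle)
MST weight = 30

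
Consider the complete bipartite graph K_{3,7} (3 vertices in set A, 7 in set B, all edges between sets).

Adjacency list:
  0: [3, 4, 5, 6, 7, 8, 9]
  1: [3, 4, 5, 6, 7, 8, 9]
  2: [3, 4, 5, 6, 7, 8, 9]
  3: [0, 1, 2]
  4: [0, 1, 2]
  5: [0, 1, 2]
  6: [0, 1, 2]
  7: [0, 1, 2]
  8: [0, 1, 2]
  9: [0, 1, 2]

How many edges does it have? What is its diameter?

K_{3,7} has 3 * 7 = 21 edges.
Any vertex reaches any opposite-side vertex in 1 step; same-side vertices reach in 2 steps via any opposite-side vertex.
Diameter = 2.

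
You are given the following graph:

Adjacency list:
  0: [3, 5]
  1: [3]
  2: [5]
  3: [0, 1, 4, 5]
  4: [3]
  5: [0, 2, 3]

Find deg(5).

Vertex 5 has neighbors [0, 2, 3], so deg(5) = 3.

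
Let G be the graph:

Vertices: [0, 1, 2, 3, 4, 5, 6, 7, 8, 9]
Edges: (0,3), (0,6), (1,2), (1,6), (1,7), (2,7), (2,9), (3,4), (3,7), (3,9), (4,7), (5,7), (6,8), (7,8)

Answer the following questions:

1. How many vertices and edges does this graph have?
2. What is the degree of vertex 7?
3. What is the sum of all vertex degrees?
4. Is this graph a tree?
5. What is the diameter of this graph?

Count: 10 vertices, 14 edges.
Vertex 7 has neighbors [1, 2, 3, 4, 5, 8], degree = 6.
Handshaking lemma: 2 * 14 = 28.
A tree on 10 vertices has 9 edges. This graph has 14 edges (5 extra). Not a tree.
Diameter (longest shortest path) = 3.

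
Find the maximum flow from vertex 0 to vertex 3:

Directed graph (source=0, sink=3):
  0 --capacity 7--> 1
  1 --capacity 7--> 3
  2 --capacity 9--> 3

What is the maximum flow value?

Computing max flow:
  Flow on (0->1): 7/7
  Flow on (1->3): 7/7
Maximum flow = 7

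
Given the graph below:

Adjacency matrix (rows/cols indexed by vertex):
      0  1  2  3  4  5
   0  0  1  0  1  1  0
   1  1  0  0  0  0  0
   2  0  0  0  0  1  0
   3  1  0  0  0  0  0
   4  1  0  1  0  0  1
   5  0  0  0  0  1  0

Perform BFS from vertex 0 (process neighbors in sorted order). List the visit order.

BFS from vertex 0 (neighbors processed in ascending order):
Visit order: 0, 1, 3, 4, 2, 5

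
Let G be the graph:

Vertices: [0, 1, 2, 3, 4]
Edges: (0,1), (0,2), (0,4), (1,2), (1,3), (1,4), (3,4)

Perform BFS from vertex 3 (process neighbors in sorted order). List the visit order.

BFS from vertex 3 (neighbors processed in ascending order):
Visit order: 3, 1, 4, 0, 2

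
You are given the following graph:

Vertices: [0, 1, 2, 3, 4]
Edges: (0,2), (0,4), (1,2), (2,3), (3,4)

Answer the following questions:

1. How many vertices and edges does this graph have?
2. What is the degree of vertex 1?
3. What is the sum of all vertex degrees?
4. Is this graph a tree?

Count: 5 vertices, 5 edges.
Vertex 1 has neighbors [2], degree = 1.
Handshaking lemma: 2 * 5 = 10.
A tree on 5 vertices has 4 edges. This graph has 5 edges (1 extra). Not a tree.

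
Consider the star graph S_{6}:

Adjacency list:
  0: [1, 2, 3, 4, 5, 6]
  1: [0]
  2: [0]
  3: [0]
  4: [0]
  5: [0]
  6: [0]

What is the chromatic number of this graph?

S_{6} has one hub adjacent to 6 leaves; leaves are pairwise non-adjacent.
Color the hub 0 and every leaf 1.
Chromatic number = 2.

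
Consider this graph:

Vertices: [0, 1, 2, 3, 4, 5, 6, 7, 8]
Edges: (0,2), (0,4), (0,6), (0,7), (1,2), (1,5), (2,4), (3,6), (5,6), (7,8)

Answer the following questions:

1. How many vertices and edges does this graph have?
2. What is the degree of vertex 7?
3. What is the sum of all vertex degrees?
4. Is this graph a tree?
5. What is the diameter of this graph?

Count: 9 vertices, 10 edges.
Vertex 7 has neighbors [0, 8], degree = 2.
Handshaking lemma: 2 * 10 = 20.
A tree on 9 vertices has 8 edges. This graph has 10 edges (2 extra). Not a tree.
Diameter (longest shortest path) = 4.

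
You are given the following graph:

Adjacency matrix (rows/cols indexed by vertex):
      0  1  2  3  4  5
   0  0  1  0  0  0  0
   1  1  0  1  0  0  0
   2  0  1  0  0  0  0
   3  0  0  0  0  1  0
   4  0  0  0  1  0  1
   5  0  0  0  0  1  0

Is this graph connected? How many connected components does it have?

Checking connectivity: the graph has 2 connected component(s).
Components: [[0, 1, 2], [3, 4, 5]]. The graph is NOT connected.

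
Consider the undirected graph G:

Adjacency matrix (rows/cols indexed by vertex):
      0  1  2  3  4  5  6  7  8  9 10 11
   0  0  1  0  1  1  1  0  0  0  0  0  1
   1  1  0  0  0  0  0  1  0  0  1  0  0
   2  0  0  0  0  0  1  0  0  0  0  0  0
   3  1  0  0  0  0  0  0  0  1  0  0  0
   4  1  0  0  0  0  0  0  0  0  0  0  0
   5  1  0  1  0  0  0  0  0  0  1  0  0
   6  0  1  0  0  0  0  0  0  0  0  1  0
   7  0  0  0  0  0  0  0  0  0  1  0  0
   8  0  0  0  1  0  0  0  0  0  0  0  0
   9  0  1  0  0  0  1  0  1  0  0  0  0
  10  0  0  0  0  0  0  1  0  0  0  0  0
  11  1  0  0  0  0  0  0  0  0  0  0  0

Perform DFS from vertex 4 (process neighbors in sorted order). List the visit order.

DFS from vertex 4 (neighbors processed in ascending order):
Visit order: 4, 0, 1, 6, 10, 9, 5, 2, 7, 3, 8, 11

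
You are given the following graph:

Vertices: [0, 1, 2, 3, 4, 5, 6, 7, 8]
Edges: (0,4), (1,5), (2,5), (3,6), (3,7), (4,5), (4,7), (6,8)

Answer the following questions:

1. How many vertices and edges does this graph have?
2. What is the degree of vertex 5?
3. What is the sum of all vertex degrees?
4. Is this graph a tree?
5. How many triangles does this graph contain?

Count: 9 vertices, 8 edges.
Vertex 5 has neighbors [1, 2, 4], degree = 3.
Handshaking lemma: 2 * 8 = 16.
A graph is a tree iff it is connected and has exactly n-1 edges. This graph is connected (all 9 vertices in one component) and has 9-1 = 8 edges. It is a tree.
Number of triangles = 0.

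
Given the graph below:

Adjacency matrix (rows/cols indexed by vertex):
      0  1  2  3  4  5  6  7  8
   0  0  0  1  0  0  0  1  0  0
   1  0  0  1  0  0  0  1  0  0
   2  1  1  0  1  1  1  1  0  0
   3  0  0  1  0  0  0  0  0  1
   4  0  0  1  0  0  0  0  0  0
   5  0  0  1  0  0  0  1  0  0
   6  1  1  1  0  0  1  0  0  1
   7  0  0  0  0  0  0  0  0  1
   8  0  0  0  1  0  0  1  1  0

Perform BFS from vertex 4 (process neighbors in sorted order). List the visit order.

BFS from vertex 4 (neighbors processed in ascending order):
Visit order: 4, 2, 0, 1, 3, 5, 6, 8, 7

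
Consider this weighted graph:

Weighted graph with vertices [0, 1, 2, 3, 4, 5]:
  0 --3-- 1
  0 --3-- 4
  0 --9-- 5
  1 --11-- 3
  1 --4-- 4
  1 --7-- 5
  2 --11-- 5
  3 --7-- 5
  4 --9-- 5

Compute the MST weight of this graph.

Applying Kruskal's algorithm (sort edges by weight, add if no cycle):
  Add (0,1) w=3
  Add (0,4) w=3
  Skip (1,4) w=4 (creates cycle)
  Add (1,5) w=7
  Add (3,5) w=7
  Skip (0,5) w=9 (creates cycle)
  Skip (4,5) w=9 (creates cycle)
  Skip (1,3) w=11 (creates cycle)
  Add (2,5) w=11
MST weight = 31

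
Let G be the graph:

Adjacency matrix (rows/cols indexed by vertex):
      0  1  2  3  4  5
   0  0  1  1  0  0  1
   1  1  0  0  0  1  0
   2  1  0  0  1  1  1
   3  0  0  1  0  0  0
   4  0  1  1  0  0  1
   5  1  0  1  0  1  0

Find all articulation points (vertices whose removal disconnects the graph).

An articulation point is a vertex whose removal disconnects the graph.
Articulation points: [2]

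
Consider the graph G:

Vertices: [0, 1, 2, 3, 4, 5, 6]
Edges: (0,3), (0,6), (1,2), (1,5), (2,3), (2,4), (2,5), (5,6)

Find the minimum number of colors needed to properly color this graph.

The graph has a maximum clique of size 3 (lower bound on chromatic number).
A valid 3-coloring: {0: 0, 1: 2, 2: 0, 3: 1, 4: 1, 5: 1, 6: 2}.
Chromatic number = 3.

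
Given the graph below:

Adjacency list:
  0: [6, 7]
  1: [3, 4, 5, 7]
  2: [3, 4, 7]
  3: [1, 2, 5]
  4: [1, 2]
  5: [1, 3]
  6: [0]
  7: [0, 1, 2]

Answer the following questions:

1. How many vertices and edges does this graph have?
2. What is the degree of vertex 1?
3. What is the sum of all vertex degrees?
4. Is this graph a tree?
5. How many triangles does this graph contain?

Count: 8 vertices, 10 edges.
Vertex 1 has neighbors [3, 4, 5, 7], degree = 4.
Handshaking lemma: 2 * 10 = 20.
A tree on 8 vertices has 7 edges. This graph has 10 edges (3 extra). Not a tree.
Number of triangles = 1.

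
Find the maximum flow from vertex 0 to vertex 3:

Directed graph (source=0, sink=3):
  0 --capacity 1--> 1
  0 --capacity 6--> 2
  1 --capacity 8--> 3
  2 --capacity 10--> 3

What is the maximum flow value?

Computing max flow:
  Flow on (0->1): 1/1
  Flow on (0->2): 6/6
  Flow on (1->3): 1/8
  Flow on (2->3): 6/10
Maximum flow = 7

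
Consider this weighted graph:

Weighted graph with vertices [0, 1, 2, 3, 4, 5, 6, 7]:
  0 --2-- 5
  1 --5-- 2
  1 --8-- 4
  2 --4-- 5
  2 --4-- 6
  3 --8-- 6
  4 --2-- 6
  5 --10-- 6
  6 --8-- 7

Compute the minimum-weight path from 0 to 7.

Using Dijkstra's algorithm from vertex 0:
Shortest path: 0 -> 5 -> 2 -> 6 -> 7
Total weight: 2 + 4 + 4 + 8 = 18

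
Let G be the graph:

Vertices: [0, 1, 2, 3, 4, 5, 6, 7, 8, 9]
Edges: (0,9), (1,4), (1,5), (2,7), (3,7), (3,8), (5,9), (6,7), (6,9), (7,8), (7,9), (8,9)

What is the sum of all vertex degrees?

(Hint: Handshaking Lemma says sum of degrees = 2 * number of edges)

Count edges: 12 edges.
By Handshaking Lemma: sum of degrees = 2 * 12 = 24.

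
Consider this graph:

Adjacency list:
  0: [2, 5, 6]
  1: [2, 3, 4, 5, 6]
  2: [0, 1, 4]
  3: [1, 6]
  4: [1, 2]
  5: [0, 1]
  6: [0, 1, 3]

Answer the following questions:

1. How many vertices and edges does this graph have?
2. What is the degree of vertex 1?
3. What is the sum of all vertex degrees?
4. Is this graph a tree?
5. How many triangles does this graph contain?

Count: 7 vertices, 10 edges.
Vertex 1 has neighbors [2, 3, 4, 5, 6], degree = 5.
Handshaking lemma: 2 * 10 = 20.
A tree on 7 vertices has 6 edges. This graph has 10 edges (4 extra). Not a tree.
Number of triangles = 2.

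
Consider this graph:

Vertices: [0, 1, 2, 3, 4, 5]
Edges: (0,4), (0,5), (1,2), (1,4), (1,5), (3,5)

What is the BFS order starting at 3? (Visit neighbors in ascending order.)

BFS from vertex 3 (neighbors processed in ascending order):
Visit order: 3, 5, 0, 1, 4, 2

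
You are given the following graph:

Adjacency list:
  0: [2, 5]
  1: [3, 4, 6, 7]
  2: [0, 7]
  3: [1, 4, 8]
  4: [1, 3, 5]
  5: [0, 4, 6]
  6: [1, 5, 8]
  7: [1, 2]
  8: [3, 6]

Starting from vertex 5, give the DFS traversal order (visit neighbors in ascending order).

DFS from vertex 5 (neighbors processed in ascending order):
Visit order: 5, 0, 2, 7, 1, 3, 4, 8, 6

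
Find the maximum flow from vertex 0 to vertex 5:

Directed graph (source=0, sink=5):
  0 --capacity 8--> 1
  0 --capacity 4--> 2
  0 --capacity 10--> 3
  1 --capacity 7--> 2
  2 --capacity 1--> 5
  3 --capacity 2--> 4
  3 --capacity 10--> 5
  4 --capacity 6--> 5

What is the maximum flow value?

Computing max flow:
  Flow on (0->1): 1/8
  Flow on (0->3): 10/10
  Flow on (1->2): 1/7
  Flow on (2->5): 1/1
  Flow on (3->5): 10/10
Maximum flow = 11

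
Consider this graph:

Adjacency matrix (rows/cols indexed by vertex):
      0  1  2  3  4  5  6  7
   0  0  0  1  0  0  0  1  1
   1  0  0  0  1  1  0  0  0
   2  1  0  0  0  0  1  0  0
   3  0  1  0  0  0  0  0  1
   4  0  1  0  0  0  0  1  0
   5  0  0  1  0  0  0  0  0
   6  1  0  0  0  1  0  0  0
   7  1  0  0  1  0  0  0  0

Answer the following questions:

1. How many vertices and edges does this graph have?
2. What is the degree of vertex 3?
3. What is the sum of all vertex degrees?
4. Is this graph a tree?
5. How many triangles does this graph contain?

Count: 8 vertices, 8 edges.
Vertex 3 has neighbors [1, 7], degree = 2.
Handshaking lemma: 2 * 8 = 16.
A tree on 8 vertices has 7 edges. This graph has 8 edges (1 extra). Not a tree.
Number of triangles = 0.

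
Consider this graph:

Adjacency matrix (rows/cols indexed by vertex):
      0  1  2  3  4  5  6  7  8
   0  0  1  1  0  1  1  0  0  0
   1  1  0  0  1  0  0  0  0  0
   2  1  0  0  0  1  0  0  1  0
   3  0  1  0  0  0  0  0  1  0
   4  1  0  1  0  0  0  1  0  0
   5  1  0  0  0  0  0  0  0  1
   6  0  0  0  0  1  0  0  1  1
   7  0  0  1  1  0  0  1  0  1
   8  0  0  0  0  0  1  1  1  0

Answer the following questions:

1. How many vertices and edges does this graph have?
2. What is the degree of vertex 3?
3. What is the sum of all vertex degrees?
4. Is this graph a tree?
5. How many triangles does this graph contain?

Count: 9 vertices, 13 edges.
Vertex 3 has neighbors [1, 7], degree = 2.
Handshaking lemma: 2 * 13 = 26.
A tree on 9 vertices has 8 edges. This graph has 13 edges (5 extra). Not a tree.
Number of triangles = 2.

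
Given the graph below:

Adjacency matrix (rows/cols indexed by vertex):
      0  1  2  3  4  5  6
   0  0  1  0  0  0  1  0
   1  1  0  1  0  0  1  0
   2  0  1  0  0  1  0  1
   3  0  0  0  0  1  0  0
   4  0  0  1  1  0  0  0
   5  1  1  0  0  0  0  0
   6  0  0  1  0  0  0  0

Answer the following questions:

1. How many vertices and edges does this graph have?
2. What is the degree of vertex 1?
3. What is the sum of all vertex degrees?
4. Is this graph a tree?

Count: 7 vertices, 7 edges.
Vertex 1 has neighbors [0, 2, 5], degree = 3.
Handshaking lemma: 2 * 7 = 14.
A tree on 7 vertices has 6 edges. This graph has 7 edges (1 extra). Not a tree.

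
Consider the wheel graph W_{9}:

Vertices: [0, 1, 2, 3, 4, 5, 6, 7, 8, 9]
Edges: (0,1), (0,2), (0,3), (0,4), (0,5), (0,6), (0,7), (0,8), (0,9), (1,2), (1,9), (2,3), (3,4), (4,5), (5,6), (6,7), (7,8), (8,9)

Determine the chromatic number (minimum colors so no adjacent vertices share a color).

W_{9} = C_{9} plus a hub adjacent to every cycle vertex.
The outer cycle needs 3 colors (odd cycle); the hub is adjacent to all of them so needs a fresh color.
Chromatic number = 3 + 1 = 4.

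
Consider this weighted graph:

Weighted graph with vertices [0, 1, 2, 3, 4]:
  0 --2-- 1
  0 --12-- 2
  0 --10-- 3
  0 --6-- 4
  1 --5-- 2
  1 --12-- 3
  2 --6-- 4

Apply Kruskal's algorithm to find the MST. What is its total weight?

Applying Kruskal's algorithm (sort edges by weight, add if no cycle):
  Add (0,1) w=2
  Add (1,2) w=5
  Add (0,4) w=6
  Skip (2,4) w=6 (creates cycle)
  Add (0,3) w=10
  Skip (0,2) w=12 (creates cycle)
  Skip (1,3) w=12 (creates cycle)
MST weight = 23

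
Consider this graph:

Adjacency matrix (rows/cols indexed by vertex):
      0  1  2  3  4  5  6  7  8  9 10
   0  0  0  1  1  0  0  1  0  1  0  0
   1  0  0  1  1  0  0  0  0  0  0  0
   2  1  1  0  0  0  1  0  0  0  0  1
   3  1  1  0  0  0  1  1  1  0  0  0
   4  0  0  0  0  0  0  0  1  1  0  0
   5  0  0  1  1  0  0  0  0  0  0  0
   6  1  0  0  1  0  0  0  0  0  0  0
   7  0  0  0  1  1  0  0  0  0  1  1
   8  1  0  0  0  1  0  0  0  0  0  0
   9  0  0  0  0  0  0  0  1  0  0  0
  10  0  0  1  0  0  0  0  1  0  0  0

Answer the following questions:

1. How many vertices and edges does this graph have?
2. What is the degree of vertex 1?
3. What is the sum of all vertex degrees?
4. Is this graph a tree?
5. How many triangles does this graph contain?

Count: 11 vertices, 15 edges.
Vertex 1 has neighbors [2, 3], degree = 2.
Handshaking lemma: 2 * 15 = 30.
A tree on 11 vertices has 10 edges. This graph has 15 edges (5 extra). Not a tree.
Number of triangles = 1.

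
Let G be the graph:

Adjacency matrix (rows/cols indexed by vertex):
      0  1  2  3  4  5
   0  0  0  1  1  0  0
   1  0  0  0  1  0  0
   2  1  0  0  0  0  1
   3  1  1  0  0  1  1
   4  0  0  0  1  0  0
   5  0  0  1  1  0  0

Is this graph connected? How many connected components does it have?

Checking connectivity: the graph has 1 connected component(s).
All vertices are reachable from each other. The graph IS connected.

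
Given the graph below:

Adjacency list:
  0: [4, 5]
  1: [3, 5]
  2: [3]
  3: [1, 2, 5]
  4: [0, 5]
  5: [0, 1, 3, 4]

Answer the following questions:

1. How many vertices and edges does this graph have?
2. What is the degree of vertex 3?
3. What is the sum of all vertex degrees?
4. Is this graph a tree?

Count: 6 vertices, 7 edges.
Vertex 3 has neighbors [1, 2, 5], degree = 3.
Handshaking lemma: 2 * 7 = 14.
A tree on 6 vertices has 5 edges. This graph has 7 edges (2 extra). Not a tree.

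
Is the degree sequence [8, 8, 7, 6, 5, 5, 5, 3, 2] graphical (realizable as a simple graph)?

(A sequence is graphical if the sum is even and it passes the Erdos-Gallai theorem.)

Sum of degrees = 49. Sum is odd, so the sequence is NOT graphical.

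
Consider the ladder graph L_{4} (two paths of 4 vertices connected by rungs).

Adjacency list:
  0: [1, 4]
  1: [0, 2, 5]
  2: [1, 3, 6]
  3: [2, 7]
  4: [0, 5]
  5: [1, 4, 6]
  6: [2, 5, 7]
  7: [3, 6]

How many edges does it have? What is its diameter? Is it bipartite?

Ladder graph L_{4}: 4 rungs + 2 * (4-1) path edges = 4 + 6 = 10 edges.
Diameter = 4.
Ladder graphs are bipartite (alternating coloring along each path).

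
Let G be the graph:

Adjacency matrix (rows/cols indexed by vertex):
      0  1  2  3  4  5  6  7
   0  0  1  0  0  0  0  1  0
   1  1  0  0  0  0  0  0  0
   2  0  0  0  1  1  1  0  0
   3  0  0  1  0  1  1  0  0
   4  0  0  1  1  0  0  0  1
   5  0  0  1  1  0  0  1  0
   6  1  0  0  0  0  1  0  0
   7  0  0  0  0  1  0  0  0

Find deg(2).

Vertex 2 has neighbors [3, 4, 5], so deg(2) = 3.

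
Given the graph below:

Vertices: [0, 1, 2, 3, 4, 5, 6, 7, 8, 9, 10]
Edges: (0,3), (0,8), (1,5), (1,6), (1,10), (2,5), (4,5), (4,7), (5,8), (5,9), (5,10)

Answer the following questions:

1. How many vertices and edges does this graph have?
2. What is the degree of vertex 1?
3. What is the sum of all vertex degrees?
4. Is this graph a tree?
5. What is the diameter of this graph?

Count: 11 vertices, 11 edges.
Vertex 1 has neighbors [5, 6, 10], degree = 3.
Handshaking lemma: 2 * 11 = 22.
A tree on 11 vertices has 10 edges. This graph has 11 edges (1 extra). Not a tree.
Diameter (longest shortest path) = 5.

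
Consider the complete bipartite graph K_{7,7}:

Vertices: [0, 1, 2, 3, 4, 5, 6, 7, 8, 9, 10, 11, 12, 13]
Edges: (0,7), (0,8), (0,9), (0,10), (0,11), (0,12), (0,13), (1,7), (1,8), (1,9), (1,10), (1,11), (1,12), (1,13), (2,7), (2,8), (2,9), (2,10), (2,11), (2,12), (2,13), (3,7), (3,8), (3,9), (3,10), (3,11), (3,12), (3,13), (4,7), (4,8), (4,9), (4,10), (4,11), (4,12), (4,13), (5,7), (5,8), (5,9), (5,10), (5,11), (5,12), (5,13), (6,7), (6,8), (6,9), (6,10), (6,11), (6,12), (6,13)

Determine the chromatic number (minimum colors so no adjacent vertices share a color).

K_{7,7} is bipartite: vertices split into two independent sets of size 7 and 7.
Color one set 0, the other 1. No adjacent vertices share a color.
Chromatic number = 2.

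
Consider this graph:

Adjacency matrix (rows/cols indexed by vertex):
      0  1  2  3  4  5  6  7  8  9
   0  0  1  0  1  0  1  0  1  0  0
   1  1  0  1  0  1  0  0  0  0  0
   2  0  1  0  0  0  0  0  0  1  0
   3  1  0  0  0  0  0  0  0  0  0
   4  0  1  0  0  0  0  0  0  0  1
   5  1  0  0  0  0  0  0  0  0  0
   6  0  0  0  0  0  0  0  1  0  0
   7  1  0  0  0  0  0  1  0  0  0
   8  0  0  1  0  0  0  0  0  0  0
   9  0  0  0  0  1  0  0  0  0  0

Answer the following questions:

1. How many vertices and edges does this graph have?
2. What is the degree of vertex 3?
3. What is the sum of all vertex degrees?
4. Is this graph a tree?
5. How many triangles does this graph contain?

Count: 10 vertices, 9 edges.
Vertex 3 has neighbors [0], degree = 1.
Handshaking lemma: 2 * 9 = 18.
A graph is a tree iff it is connected and has exactly n-1 edges. This graph is connected (all 10 vertices in one component) and has 10-1 = 9 edges. It is a tree.
Number of triangles = 0.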